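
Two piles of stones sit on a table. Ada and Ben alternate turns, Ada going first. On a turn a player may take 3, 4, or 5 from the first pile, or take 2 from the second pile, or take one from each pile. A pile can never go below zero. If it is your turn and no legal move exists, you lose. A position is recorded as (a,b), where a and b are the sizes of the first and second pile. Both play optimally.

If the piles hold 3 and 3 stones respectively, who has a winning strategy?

Ben wins.

Compute win/loss labels from the base case upward. A position with no move is L. Any other position is W if it can reach an L in one move, else L.
No move ever increases a pile, so every position that can arise here has a ≤ 3 and b ≤ 3; it is enough to label the cells with 0 ≤ a ≤ 3 and 0 ≤ b ≤ 3.
Every move lowers a or b (never raises either), so fill the grid row by row in increasing a, and left to right within a row: each cell's successors are then already labelled.
      b=0  b=1  b=2  b=3
a=0:    L    L    W    W
a=1:    L    W    W    L
a=2:    L    W    W    L
a=3:    W    W    L    L
Cells with no legal move (terminal, hence L): (0,0), (0,1), (1,0), (2,0).
The remaining L cells, each justified by listing all of its moves:
(1,3): L (options (1,1)(W), (0,2)(W) are all W)
(2,3): L (options (2,1)(W), (1,2)(W) are all W)
(3,2): L (options (0,2)(W), (3,0)(W), (2,1)(W) are all W)
(3,3): L (options (0,3)(W), (3,1)(W), (2,2)(W) are all W)
Every other cell has at least one move into one of the L cells above, so it is W.
Every move from (3,3) reaches a W position, so the mover loses.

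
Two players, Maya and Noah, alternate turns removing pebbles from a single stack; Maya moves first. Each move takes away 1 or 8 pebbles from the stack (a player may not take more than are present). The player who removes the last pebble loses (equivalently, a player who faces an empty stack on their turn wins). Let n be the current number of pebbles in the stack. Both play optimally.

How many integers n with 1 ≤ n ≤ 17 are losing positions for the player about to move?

Label each position W (a win for the player to move) or L (a loss). A position with no legal move is W; any other position is W exactly when some move reaches an L, and L when every move reaches a W.
n=0: no move; the opponent has just taken the last pebble and therefore loses → W
n=1: the only move is to 0(W), a W ⇒ L
n=2: can move to 1, which is L ⇒ W
n=3: the only move is to 2(W), a W ⇒ L
n=4: can move to 3, which is L ⇒ W
n=5: the only move is to 4(W), a W ⇒ L
n=6: can move to 5, which is L ⇒ W
n=7: the only move is to 6(W), a W ⇒ L
n=8: can move to 7, which is L ⇒ W
n=9: can move to 1, which is L ⇒ W
n=10: moves to 9(W), 2(W); every one is W ⇒ L
n=11: can move to 10, which is L ⇒ W
n=12: moves to 11(W), 4(W); every one is W ⇒ L
n=13: can move to 12, which is L ⇒ W
n=14: moves to 13(W), 6(W); every one is W ⇒ L
n=15: can move to 14, which is L ⇒ W
n=16: moves to 15(W), 8(W); every one is W ⇒ L
n=17: can move to 16, which is L ⇒ W
L entries with 1 ≤ n ≤ 17 (the range starts at n=1): n = 1, 3, 5, 7, 10, 12, 14, 16; that makes 8.

8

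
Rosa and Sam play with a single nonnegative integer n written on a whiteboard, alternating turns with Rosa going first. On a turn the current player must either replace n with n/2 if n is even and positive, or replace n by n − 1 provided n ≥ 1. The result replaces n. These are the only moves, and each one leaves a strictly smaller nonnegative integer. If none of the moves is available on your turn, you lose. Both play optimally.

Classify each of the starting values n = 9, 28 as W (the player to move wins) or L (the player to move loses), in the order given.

9: L, 28: W

Positions with no move are L. A position that does have a move is losing for the player to move precisely when every available move leads to a winning position for the opponent. Fill in the labels:
n=0: no move → L
n=1: can move to 0, which is L ⇒ W
n=2: the only move is to 1(W), a W ⇒ L
n=3: can move to 2, which is L ⇒ W
n=4: can move to 2, which is L ⇒ W
n=5: the only move is to 4(W), a W ⇒ L
n=6: can move to 5, which is L ⇒ W
n=7: the only move is to 6(W), a W ⇒ L
n=8: can move to 7, which is L ⇒ W
n=9: the only move is to 8(W), a W ⇒ L
n=10: can move to 5, which is L ⇒ W
n=11: the only move is to 10(W), a W ⇒ L
n=12: can move to 11, which is L ⇒ W
n=13: the only move is to 12(W), a W ⇒ L
n=14: can move to 7, which is L ⇒ W
n=15: the only move is to 14(W), a W ⇒ L
n=16: can move to 15, which is L ⇒ W
n=17: the only move is to 16(W), a W ⇒ L
n=18: can move to 9, which is L ⇒ W
n=19: the only move is to 18(W), a W ⇒ L
n=20: can move to 19, which is L ⇒ W
n=21: the only move is to 20(W), a W ⇒ L
n=22: can move to 11, which is L ⇒ W
n=23: the only move is to 22(W), a W ⇒ L
n=24: can move to 23, which is L ⇒ W
n=25: the only move is to 24(W), a W ⇒ L
n=26: can move to 13, which is L ⇒ W
n=27: the only move is to 26(W), a W ⇒ L
n=28: can move to 27, which is L ⇒ W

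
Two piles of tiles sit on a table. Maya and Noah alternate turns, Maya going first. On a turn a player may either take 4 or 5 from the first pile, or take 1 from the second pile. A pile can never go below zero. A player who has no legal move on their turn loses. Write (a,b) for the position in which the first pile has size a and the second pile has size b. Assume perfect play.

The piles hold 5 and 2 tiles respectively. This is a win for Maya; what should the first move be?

Use the standard recursion: the mover loses at a terminal position; elsewhere, the mover wins exactly when some move hands the opponent an L position.
No move ever increases a pile, so every position that can arise here has a ≤ 5 and b ≤ 2; it is enough to label the cells with 0 ≤ a ≤ 5 and 0 ≤ b ≤ 2.
Every move lowers a or b (never raises either), so fill the grid row by row in increasing a, and left to right within a row: each cell's successors are then already labelled.
      b=0  b=1  b=2
a=0:    L    W    L
a=1:    L    W    L
a=2:    L    W    L
a=3:    L    W    L
a=4:    W    L    W
a=5:    W    L    W
Cells with no legal move (terminal, hence L): (0,0), (1,0), (2,0), (3,0).
The remaining L cells, each justified by listing all of its moves:
(0,2): the only move is to (0,1)(W), a W ⇒ L
(1,2): the only move is to (1,1)(W), a W ⇒ L
(2,2): the only move is to (2,1)(W), a W ⇒ L
(3,2): the only move is to (3,1)(W), a W ⇒ L
(4,1): moves to (0,1)(W), (4,0)(W); every one is W ⇒ L
(5,1): moves to (1,1)(W), (0,1)(W), (5,0)(W); every one is W ⇒ L
Every other cell has at least one move into one of the L cells above, so it is W.
From (5,2), the L positions reachable in one move are: (1,2), (0,2), (5,1). Any move reaching one of these is winning.

Move to (1,2).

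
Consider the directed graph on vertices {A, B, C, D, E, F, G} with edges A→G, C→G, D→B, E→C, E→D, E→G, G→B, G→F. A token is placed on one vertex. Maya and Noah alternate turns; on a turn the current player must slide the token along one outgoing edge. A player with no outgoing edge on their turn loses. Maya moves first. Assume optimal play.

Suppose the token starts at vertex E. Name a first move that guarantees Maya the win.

Move to C.

Classify positions by backward induction: terminal positions (no move available) are L. From any other position, the mover wins iff some move reaches an L.
Every edge goes from a vertex to one that appears earlier in the order B, F, G, C, D, A, E, so processing vertices in that order labels each vertex after all of its successors.
B: no outgoing edge → L
F: no outgoing edge → L
G: →F(L), so W
C: →G(W) only, which is W, so L
D: →B(L), so W
A: →G(W) only, which is W, so L
E: →C(L), so W
From E, the L positions reachable in one move are: C.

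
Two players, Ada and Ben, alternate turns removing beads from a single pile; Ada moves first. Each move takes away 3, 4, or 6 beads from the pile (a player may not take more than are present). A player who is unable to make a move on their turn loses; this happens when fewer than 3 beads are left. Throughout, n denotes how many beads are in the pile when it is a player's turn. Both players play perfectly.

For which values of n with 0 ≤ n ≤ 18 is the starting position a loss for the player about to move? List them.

Classify positions by backward induction: terminal positions (no move available) are L. From any other position, the mover wins iff some move reaches an L.
n=0: no move → L
n=1: no move → L
n=2: no move → L
n=3: reaches L-position 0 → W
n=4: reaches L-position 1 → W
n=5: reaches L-position 2 → W
n=6: reaches L-position 2 → W
n=7: reaches L-position 1 → W
n=8: reaches L-position 2 → W
n=9: only reaches 6(W), 5(W), 3(W), all W → L
n=10: only reaches 7(W), 6(W), 4(W), all W → L
n=11: only reaches 8(W), 7(W), 5(W), all W → L
n=12: reaches L-position 9 → W
n=13: reaches L-position 10 → W
n=14: reaches L-position 11 → W
n=15: reaches L-position 11 → W
n=16: reaches L-position 10 → W
n=17: reaches L-position 11 → W
n=18: only reaches 15(W), 14(W), 12(W), all W → L
Reading off the rows marked L gives the requested list; there are 7 such values of n.

0, 1, 2, 9, 10, 11, 18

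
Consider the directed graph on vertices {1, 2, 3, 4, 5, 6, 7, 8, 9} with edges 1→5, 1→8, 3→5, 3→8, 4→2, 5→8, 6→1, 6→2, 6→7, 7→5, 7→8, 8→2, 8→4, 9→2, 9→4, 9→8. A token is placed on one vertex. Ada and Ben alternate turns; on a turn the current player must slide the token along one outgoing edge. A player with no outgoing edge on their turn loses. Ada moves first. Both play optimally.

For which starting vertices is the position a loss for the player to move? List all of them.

Work bottom-up. With no move the player to move loses. Otherwise the position is W if at least one move leads to an L position for the opponent, and L if every move leads to a W.
Every edge goes from a vertex to one that appears earlier in the order 2, 4, 8, 5, 9, 1, 7, 6, 3, so processing vertices in that order labels each vertex after all of its successors.
2: no outgoing edge → L
4: W (go to 2, an L position)
8: W (go to 2, an L position)
5: L (sole option 8(W) is W)
9: W (go to 2, an L position)
1: W (go to 5, an L position)
7: W (go to 5, an L position)
6: W (go to 2, an L position)
3: W (go to 5, an L position)
Reading off the rows marked L gives the requested list; there are 2 such vertices.

2, 5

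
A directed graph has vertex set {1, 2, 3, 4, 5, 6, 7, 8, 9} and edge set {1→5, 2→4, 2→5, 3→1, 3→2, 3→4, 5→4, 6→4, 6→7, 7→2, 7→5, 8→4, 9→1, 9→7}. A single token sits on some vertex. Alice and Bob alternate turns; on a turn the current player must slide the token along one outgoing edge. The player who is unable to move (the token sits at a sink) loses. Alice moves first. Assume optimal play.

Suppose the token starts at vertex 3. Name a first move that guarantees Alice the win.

Label each position W (a win for the player to move) or L (a loss). A position with no legal move is L; any other position is W exactly when some move reaches an L, and L when every move reaches a W.
Every edge goes from a vertex to one that appears earlier in the order 4, 5, 2, 7, 6, 1, 3, 8, 9, so processing vertices in that order labels each vertex after all of its successors.
4: no outgoing edge → L
5: can move to 4, which is L ⇒ W
2: can move to 4, which is L ⇒ W
7: moves to 2(W), 5(W); every one is W ⇒ L
6: can move to 7, which is L ⇒ W
1: the only move is to 5(W), a W ⇒ L
3: can move to 1, which is L ⇒ W
8: can move to 4, which is L ⇒ W
9: can move to 1, which is L ⇒ W
From 3, the L positions reachable in one move are: 1, 4. Any move reaching one of these is winning.

Move to 1.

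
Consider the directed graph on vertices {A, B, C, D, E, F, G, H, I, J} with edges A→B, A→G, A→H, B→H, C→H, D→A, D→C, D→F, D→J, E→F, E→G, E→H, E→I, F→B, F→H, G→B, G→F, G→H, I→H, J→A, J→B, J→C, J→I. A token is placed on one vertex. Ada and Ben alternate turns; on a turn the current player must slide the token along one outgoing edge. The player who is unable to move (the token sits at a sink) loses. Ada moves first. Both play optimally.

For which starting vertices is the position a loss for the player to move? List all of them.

Classify positions by backward induction: terminal positions (no move available) are L. From any other position, the mover wins iff some move reaches an L.
Every edge goes from a vertex to one that appears earlier in the order H, C, I, B, F, G, A, J, D, E, so processing vertices in that order labels each vertex after all of its successors.
H: no outgoing edge → L
C: →H(L), so W
I: →H(L), so W
B: →H(L), so W
F: →H(L), so W
G: →H(L), so W
A: →H(L), so W
J: →A(W), B(W), I(W), C(W) — all W, so L
D: →J(L), so W
E: →H(L), so W
Reading off the rows marked L gives the requested list; there are 2 such vertices.

H, J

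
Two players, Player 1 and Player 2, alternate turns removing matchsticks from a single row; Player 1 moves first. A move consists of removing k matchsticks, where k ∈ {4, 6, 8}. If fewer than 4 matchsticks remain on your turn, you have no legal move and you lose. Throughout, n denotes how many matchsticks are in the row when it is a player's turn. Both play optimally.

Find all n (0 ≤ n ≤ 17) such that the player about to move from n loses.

Positions with no move are L. A position that does have a move is losing for the player to move precisely when every available move leads to a winning position for the opponent. Fill in the labels:
n=0: no move → L
n=1: no move → L
n=2: no move → L
n=3: no move → L
n=4: →0(L), so W
n=5: →1(L), so W
n=6: →2(L), so W
n=7: →3(L), so W
n=8: →2(L), so W
n=9: →3(L), so W
n=10: →2(L), so W
n=11: →3(L), so W
n=12: →8(W), 6(W), 4(W) — all W, so L
n=13: →9(W), 7(W), 5(W) — all W, so L
n=14: →10(W), 8(W), 6(W) — all W, so L
n=15: →11(W), 9(W), 7(W) — all W, so L
n=16: →12(L), so W
n=17: →13(L), so W
The losing starting values of n are exactly the entries labelled L in this table (8 of them).

0, 1, 2, 3, 12, 13, 14, 15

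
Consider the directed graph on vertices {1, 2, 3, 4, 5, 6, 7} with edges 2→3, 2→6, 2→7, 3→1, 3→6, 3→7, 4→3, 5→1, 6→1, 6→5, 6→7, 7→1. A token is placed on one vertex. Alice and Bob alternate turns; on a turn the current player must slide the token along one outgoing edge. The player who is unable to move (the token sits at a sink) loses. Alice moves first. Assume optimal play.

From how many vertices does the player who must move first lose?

Classify positions by backward induction: terminal positions (no move available) are L. From any other position, the mover wins iff some move reaches an L.
Every edge goes from a vertex to one that appears earlier in the order 1, 5, 7, 6, 3, 4, 2, so processing vertices in that order labels each vertex after all of its successors.
1: no outgoing edge → L
5: W (go to 1, an L position)
7: W (go to 1, an L position)
6: W (go to 1, an L position)
3: W (go to 1, an L position)
4: L (sole option 3(W) is W)
2: L (options 3(W), 6(W), 7(W) are all W)
The L vertices are 1, 2, 4; that is 3 in all.

3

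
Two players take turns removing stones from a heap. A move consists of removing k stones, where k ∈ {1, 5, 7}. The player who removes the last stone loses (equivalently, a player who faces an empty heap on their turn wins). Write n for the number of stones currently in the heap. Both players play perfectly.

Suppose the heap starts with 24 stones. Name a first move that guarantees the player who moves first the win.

Remove 1, leaving 23.

Work bottom-up. With no move the player to move wins. Otherwise the position is W if at least one move leads to an L position for the opponent, and L if every move leads to a W.
n=0: no move; the opponent has just taken the last stone and therefore loses → W
n=1: →0(W) only, which is W, so L
n=2: →1(L), so W
n=3: →2(W) only, which is W, so L
n=4: →3(L), so W
n=5: →4(W), 0(W) — all W, so L
n=6: →5(L), so W
n=7: →6(W), 2(W), 0(W) — all W, so L
n=8: →7(L), so W
n=9: →8(W), 4(W), 2(W) — all W, so L
n=10: →9(L), so W
n=11: →10(W), 6(W), 4(W) — all W, so L
n=12: →11(L), so W
n=13: →12(W), 8(W), 6(W) — all W, so L
n=14: →13(L), so W
n=15: →14(W), 10(W), 8(W) — all W, so L
n=16: →15(L), so W
n=17: →16(W), 12(W), 10(W) — all W, so L
n=18: →17(L), so W
n=19: →18(W), 14(W), 12(W) — all W, so L
n=20: →19(L), so W
n=21: →20(W), 16(W), 14(W) — all W, so L
n=22: →21(L), so W
n=23: →22(W), 18(W), 16(W) — all W, so L
n=24: →23(L), so W
From 24, the L positions reachable in one move are: 23, 19, 17. Any move reaching one of these is winning.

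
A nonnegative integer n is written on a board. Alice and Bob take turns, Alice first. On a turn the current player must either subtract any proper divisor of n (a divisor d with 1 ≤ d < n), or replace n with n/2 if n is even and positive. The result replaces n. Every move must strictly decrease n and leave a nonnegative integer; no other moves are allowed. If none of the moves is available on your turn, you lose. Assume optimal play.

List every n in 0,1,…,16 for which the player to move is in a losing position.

0, 1, 3, 5, 7, 9, 11, 13, 15

Use the standard recursion: the mover loses at a terminal position; elsewhere, the mover wins exactly when some move hands the opponent an L position.
n=0: no move → L
n=1: no move → L
n=2: can move to 1, which is L ⇒ W
n=3: the only move is to 2(W), a W ⇒ L
n=4: can move to 3, which is L ⇒ W
n=5: the only move is to 4(W), a W ⇒ L
n=6: can move to 3, which is L ⇒ W
n=7: the only move is to 6(W), a W ⇒ L
n=8: can move to 7, which is L ⇒ W
n=9: moves to 6(W), 8(W); every one is W ⇒ L
n=10: can move to 5, which is L ⇒ W
n=11: the only move is to 10(W), a W ⇒ L
n=12: can move to 9, which is L ⇒ W
n=13: the only move is to 12(W), a W ⇒ L
n=14: can move to 7, which is L ⇒ W
n=15: moves to 10(W), 12(W), 14(W); every one is W ⇒ L
n=16: can move to 15, which is L ⇒ W
The losing starting values of n are exactly the entries labelled L in this table (9 of them).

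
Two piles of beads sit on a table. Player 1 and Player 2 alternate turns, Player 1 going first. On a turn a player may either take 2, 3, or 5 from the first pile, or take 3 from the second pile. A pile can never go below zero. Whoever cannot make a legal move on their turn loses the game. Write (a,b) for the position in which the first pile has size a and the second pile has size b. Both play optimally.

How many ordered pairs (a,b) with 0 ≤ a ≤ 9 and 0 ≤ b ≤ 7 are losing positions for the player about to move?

29

Classify positions by backward induction: terminal positions (no move available) are L. From any other position, the mover wins iff some move reaches an L.
Every move lowers a or b (never raises either), so fill the grid row by row in increasing a, and left to right within a row: each cell's successors are then already labelled.
      b=0  b=1  b=2  b=3  b=4  b=5  b=6  b=7
a=0:    L    L    L    W    W    W    L    L
a=1:    L    L    L    W    W    W    L    L
a=2:    W    W    W    L    L    L    W    W
a=3:    W    W    W    L    L    L    W    W
a=4:    W    W    W    W    W    W    W    W
a=5:    W    W    W    W    W    W    W    W
a=6:    W    W    W    W    W    W    W    W
a=7:    L    L    L    W    W    W    L    L
a=8:    L    L    L    W    W    W    L    L
a=9:    W    W    W    L    L    L    W    W
Cells with no legal move (terminal, hence L): (0,0), (0,1), (0,2), (1,0), (1,1), (1,2).
The remaining L cells, each justified by listing all of its moves:
(0,6): L (sole option (0,3)(W) is W)
(0,7): L (sole option (0,4)(W) is W)
(1,6): L (sole option (1,3)(W) is W)
(1,7): L (sole option (1,4)(W) is W)
(2,3): L (options (0,3)(W), (2,0)(W) are all W)
(2,4): L (options (0,4)(W), (2,1)(W) are all W)
(2,5): L (options (0,5)(W), (2,2)(W) are all W)
(3,3): L (options (1,3)(W), (0,3)(W), (3,0)(W) are all W)
(3,4): L (options (1,4)(W), (0,4)(W), (3,1)(W) are all W)
(3,5): L (options (1,5)(W), (0,5)(W), (3,2)(W) are all W)
(7,0): L (options (5,0)(W), (4,0)(W), (2,0)(W) are all W)
(7,1): L (options (5,1)(W), (4,1)(W), (2,1)(W) are all W)
(7,2): L (options (5,2)(W), (4,2)(W), (2,2)(W) are all W)
(7,6): L (options (5,6)(W), (4,6)(W), (2,6)(W), (7,3)(W) are all W)
(7,7): L (options (5,7)(W), (4,7)(W), (2,7)(W), (7,4)(W) are all W)
(8,0): L (options (6,0)(W), (5,0)(W), (3,0)(W) are all W)
(8,1): L (options (6,1)(W), (5,1)(W), (3,1)(W) are all W)
(8,2): L (options (6,2)(W), (5,2)(W), (3,2)(W) are all W)
(8,6): L (options (6,6)(W), (5,6)(W), (3,6)(W), (8,3)(W) are all W)
(8,7): L (options (6,7)(W), (5,7)(W), (3,7)(W), (8,4)(W) are all W)
(9,3): L (options (7,3)(W), (6,3)(W), (4,3)(W), (9,0)(W) are all W)
(9,4): L (options (7,4)(W), (6,4)(W), (4,4)(W), (9,1)(W) are all W)
(9,5): L (options (7,5)(W), (6,5)(W), (4,5)(W), (9,2)(W) are all W)
Every other cell has at least one move into one of the L cells above, so it is W.
L cells per row: a=0: 5, a=1: 5, a=2: 3, a=3: 3, a=4: 0, a=5: 0, a=6: 0, a=7: 5, a=8: 5, a=9: 3; total 29.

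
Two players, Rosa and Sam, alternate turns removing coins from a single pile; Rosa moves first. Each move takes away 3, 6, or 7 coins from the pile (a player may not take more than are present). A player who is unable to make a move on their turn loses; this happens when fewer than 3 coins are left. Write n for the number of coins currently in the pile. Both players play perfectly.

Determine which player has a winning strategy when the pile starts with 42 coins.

Sam wins.

Classify positions by backward induction: terminal positions (no move available) are L. From any other position, the mover wins iff some move reaches an L.
n=0: no move → L
n=1: no move → L
n=2: no move → L
n=3: can move to 0, which is L ⇒ W
n=4: can move to 1, which is L ⇒ W
n=5: can move to 2, which is L ⇒ W
n=6: can move to 0, which is L ⇒ W
n=7: can move to 1, which is L ⇒ W
n=8: can move to 2, which is L ⇒ W
n=9: can move to 2, which is L ⇒ W
n=10: moves to 7(W), 4(W), 3(W); every one is W ⇒ L
n=11: moves to 8(W), 5(W), 4(W); every one is W ⇒ L
n=12: moves to 9(W), 6(W), 5(W); every one is W ⇒ L
n=13: can move to 10, which is L ⇒ W
n=14: can move to 11, which is L ⇒ W
n=15: can move to 12, which is L ⇒ W
n=16: can move to 10, which is L ⇒ W
n=17: can move to 11, which is L ⇒ W
n=18: can move to 12, which is L ⇒ W
n=19: can move to 12, which is L ⇒ W
n=20: moves to 17(W), 14(W), 13(W); every one is W ⇒ L
n=21: moves to 18(W), 15(W), 14(W); every one is W ⇒ L
n=22: moves to 19(W), 16(W), 15(W); every one is W ⇒ L
n=23: can move to 20, which is L ⇒ W
n=24: can move to 21, which is L ⇒ W
n=25: can move to 22, which is L ⇒ W
n=26: can move to 20, which is L ⇒ W
n=27: can move to 21, which is L ⇒ W
n=28: can move to 22, which is L ⇒ W
n=29: can move to 22, which is L ⇒ W
n=30: moves to 27(W), 24(W), 23(W); every one is W ⇒ L
n=31: moves to 28(W), 25(W), 24(W); every one is W ⇒ L
n=32: moves to 29(W), 26(W), 25(W); every one is W ⇒ L
n=33: can move to 30, which is L ⇒ W
n=34: can move to 31, which is L ⇒ W
n=35: can move to 32, which is L ⇒ W
n=36: can move to 30, which is L ⇒ W
n=37: can move to 31, which is L ⇒ W
n=38: can move to 32, which is L ⇒ W
n=39: can move to 32, which is L ⇒ W
n=40: moves to 37(W), 34(W), 33(W); every one is W ⇒ L
n=41: moves to 38(W), 35(W), 34(W); every one is W ⇒ L
n=42: moves to 39(W), 36(W), 35(W); every one is W ⇒ L
Every move from 42 reaches a W position, so the mover loses.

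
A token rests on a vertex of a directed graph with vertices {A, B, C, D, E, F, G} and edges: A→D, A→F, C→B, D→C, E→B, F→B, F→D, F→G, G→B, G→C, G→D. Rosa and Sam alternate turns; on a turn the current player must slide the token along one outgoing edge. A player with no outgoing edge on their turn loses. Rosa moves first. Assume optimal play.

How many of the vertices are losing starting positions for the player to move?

Build the W/L table. Terminal = L. A non-terminal position is W if it has a move to some L; otherwise it is L.
Every edge goes from a vertex to one that appears earlier in the order B, C, D, G, F, A, E, so processing vertices in that order labels each vertex after all of its successors.
B: no outgoing edge → L
C: reaches L-position B → W
D: only reaches C(W), which is W → L
G: reaches L-position D → W
F: reaches L-position D → W
A: reaches L-position D → W
E: reaches L-position B → W
The L vertices are B, D; that is 2 in all.

2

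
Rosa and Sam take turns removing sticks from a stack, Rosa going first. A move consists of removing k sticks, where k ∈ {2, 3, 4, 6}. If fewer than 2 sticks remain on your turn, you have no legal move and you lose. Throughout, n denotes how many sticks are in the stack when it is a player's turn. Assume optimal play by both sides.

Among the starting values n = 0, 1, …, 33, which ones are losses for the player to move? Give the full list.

Compute win/loss labels from the base case upward. A position with no move is L. Any other position is W if it can reach an L in one move, else L.
n=0: no move → L
n=1: no move → L
n=2: →0(L), so W
n=3: →1(L), so W
n=4: →1(L), so W
n=5: →1(L), so W
n=6: →0(L), so W
n=7: →1(L), so W
n=8: →6(W), 5(W), 4(W), 2(W) — all W, so L
n=9: →7(W), 6(W), 5(W), 3(W) — all W, so L
n=10: →8(L), so W
n=11: →9(L), so W
n=12: →9(L), so W
n=13: →9(L), so W
n=14: →8(L), so W
n=15: →9(L), so W
n=16: →14(W), 13(W), 12(W), 10(W) — all W, so L
n=17: →15(W), 14(W), 13(W), 11(W) — all W, so L
n=18: →16(L), so W
n=19: →17(L), so W
n=20: →17(L), so W
n=21: →17(L), so W
n=22: →16(L), so W
n=23: →17(L), so W
n=24: →22(W), 21(W), 20(W), 18(W) — all W, so L
n=25: →23(W), 22(W), 21(W), 19(W) — all W, so L
n=26: →24(L), so W
n=27: →25(L), so W
n=28: →25(L), so W
n=29: →25(L), so W
n=30: →24(L), so W
n=31: →25(L), so W
n=32: →30(W), 29(W), 28(W), 26(W) — all W, so L
n=33: →31(W), 30(W), 29(W), 27(W) — all W, so L
Reading off the rows marked L gives the requested list; there are 10 such values of n.

0, 1, 8, 9, 16, 17, 24, 25, 32, 33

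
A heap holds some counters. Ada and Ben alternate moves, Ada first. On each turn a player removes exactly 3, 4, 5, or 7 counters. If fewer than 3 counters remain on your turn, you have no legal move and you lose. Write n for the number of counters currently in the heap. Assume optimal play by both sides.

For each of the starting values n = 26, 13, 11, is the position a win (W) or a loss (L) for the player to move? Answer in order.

26: W, 13: W, 11: L

Use the standard recursion: the mover loses at a terminal position; elsewhere, the mover wins exactly when some move hands the opponent an L position.
n=0: no move → L
n=1: no move → L
n=2: no move → L
n=3: reaches L-position 0 → W
n=4: reaches L-position 1 → W
n=5: reaches L-position 2 → W
n=6: reaches L-position 2 → W
n=7: reaches L-position 2 → W
n=8: reaches L-position 1 → W
n=9: reaches L-position 2 → W
n=10: only reaches 7(W), 6(W), 5(W), 3(W), all W → L
n=11: only reaches 8(W), 7(W), 6(W), 4(W), all W → L
n=12: only reaches 9(W), 8(W), 7(W), 5(W), all W → L
n=13: reaches L-position 10 → W
n=14: reaches L-position 11 → W
n=15: reaches L-position 12 → W
n=16: reaches L-position 12 → W
n=17: reaches L-position 12 → W
n=18: reaches L-position 11 → W
n=19: reaches L-position 12 → W
n=20: only reaches 17(W), 16(W), 15(W), 13(W), all W → L
n=21: only reaches 18(W), 17(W), 16(W), 14(W), all W → L
n=22: only reaches 19(W), 18(W), 17(W), 15(W), all W → L
n=23: reaches L-position 20 → W
n=24: reaches L-position 21 → W
n=25: reaches L-position 22 → W
n=26: reaches L-position 22 → W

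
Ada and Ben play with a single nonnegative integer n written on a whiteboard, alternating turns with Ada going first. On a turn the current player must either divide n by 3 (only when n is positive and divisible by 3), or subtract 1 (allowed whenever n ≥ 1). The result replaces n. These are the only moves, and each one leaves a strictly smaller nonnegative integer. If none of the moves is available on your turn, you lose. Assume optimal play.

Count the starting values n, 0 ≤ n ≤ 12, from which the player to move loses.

Use the standard recursion: the mover loses at a terminal position; elsewhere, the mover wins exactly when some move hands the opponent an L position.
n=0: no move → L
n=1: →0(L), so W
n=2: →1(W) only, which is W, so L
n=3: →2(L), so W
n=4: →3(W) only, which is W, so L
n=5: →4(L), so W
n=6: →2(L), so W
n=7: →6(W) only, which is W, so L
n=8: →7(L), so W
n=9: →3(W), 8(W) — all W, so L
n=10: →9(L), so W
n=11: →10(W) only, which is W, so L
n=12: →4(L), so W
L entries with 0 ≤ n ≤ 12: n = 0, 2, 4, 7, 9, 11; that makes 6.

6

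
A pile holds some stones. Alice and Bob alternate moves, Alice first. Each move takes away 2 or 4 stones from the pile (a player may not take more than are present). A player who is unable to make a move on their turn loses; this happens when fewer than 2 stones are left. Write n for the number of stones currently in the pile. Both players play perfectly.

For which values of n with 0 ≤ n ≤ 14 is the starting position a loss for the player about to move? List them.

Use the standard recursion: the mover loses at a terminal position; elsewhere, the mover wins exactly when some move hands the opponent an L position.
n=0: no move → L
n=1: no move → L
n=2: reaches L-position 0 → W
n=3: reaches L-position 1 → W
n=4: reaches L-position 0 → W
n=5: reaches L-position 1 → W
n=6: only reaches 4(W), 2(W), all W → L
n=7: only reaches 5(W), 3(W), all W → L
n=8: reaches L-position 6 → W
n=9: reaches L-position 7 → W
n=10: reaches L-position 6 → W
n=11: reaches L-position 7 → W
n=12: only reaches 10(W), 8(W), all W → L
n=13: only reaches 11(W), 9(W), all W → L
n=14: reaches L-position 12 → W
Reading off the rows marked L gives the requested list; there are 6 such values of n.

0, 1, 6, 7, 12, 13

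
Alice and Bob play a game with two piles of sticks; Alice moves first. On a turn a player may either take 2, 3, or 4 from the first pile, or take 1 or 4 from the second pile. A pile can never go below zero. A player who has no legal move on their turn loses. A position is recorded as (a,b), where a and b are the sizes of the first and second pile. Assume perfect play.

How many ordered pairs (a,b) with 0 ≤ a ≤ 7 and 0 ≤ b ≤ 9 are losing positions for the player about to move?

Build the W/L table. Terminal = L. A non-terminal position is W if it has a move to some L; otherwise it is L.
Every move lowers a or b (never raises either), so fill the grid row by row in increasing a, and left to right within a row: each cell's successors are then already labelled.
      b=0  b=1  b=2  b=3  b=4  b=5  b=6  b=7  b=8  b=9
a=0:    L    W    L    W    W    L    W    L    W    W
a=1:    L    W    L    W    W    L    W    L    W    W
a=2:    W    L    W    L    W    W    L    W    L    W
a=3:    W    L    W    L    W    W    L    W    L    W
a=4:    W    W    W    W    L    W    W    W    W    L
a=5:    W    W    W    W    L    W    W    W    W    L
a=6:    L    W    L    W    W    L    W    L    W    W
a=7:    L    W    L    W    W    L    W    L    W    W
Cells with no legal move (terminal, hence L): (0,0), (1,0).
The remaining L cells, each justified by listing all of its moves:
(0,2): the only move is to (0,1)(W), a W ⇒ L
(0,5): moves to (0,4)(W), (0,1)(W); every one is W ⇒ L
(0,7): moves to (0,6)(W), (0,3)(W); every one is W ⇒ L
(1,2): the only move is to (1,1)(W), a W ⇒ L
(1,5): moves to (1,4)(W), (1,1)(W); every one is W ⇒ L
(1,7): moves to (1,6)(W), (1,3)(W); every one is W ⇒ L
(2,1): moves to (0,1)(W), (2,0)(W); every one is W ⇒ L
(2,3): moves to (0,3)(W), (2,2)(W); every one is W ⇒ L
(2,6): moves to (0,6)(W), (2,5)(W), (2,2)(W); every one is W ⇒ L
(2,8): moves to (0,8)(W), (2,7)(W), (2,4)(W); every one is W ⇒ L
(3,1): moves to (1,1)(W), (0,1)(W), (3,0)(W); every one is W ⇒ L
(3,3): moves to (1,3)(W), (0,3)(W), (3,2)(W); every one is W ⇒ L
(3,6): moves to (1,6)(W), (0,6)(W), (3,5)(W), (3,2)(W); every one is W ⇒ L
(3,8): moves to (1,8)(W), (0,8)(W), (3,7)(W), (3,4)(W); every one is W ⇒ L
(4,4): moves to (2,4)(W), (1,4)(W), (0,4)(W), (4,3)(W), (4,0)(W); every one is W ⇒ L
(4,9): moves to (2,9)(W), (1,9)(W), (0,9)(W), (4,8)(W), (4,5)(W); every one is W ⇒ L
(5,4): moves to (3,4)(W), (2,4)(W), (1,4)(W), (5,3)(W), (5,0)(W); every one is W ⇒ L
(5,9): moves to (3,9)(W), (2,9)(W), (1,9)(W), (5,8)(W), (5,5)(W); every one is W ⇒ L
(6,0): moves to (4,0)(W), (3,0)(W), (2,0)(W); every one is W ⇒ L
(6,2): moves to (4,2)(W), (3,2)(W), (2,2)(W), (6,1)(W); every one is W ⇒ L
(6,5): moves to (4,5)(W), (3,5)(W), (2,5)(W), (6,4)(W), (6,1)(W); every one is W ⇒ L
(6,7): moves to (4,7)(W), (3,7)(W), (2,7)(W), (6,6)(W), (6,3)(W); every one is W ⇒ L
(7,0): moves to (5,0)(W), (4,0)(W), (3,0)(W); every one is W ⇒ L
(7,2): moves to (5,2)(W), (4,2)(W), (3,2)(W), (7,1)(W); every one is W ⇒ L
(7,5): moves to (5,5)(W), (4,5)(W), (3,5)(W), (7,4)(W), (7,1)(W); every one is W ⇒ L
(7,7): moves to (5,7)(W), (4,7)(W), (3,7)(W), (7,6)(W), (7,3)(W); every one is W ⇒ L
Every other cell has at least one move into one of the L cells above, so it is W.
L cells per row: a=0: 4, a=1: 4, a=2: 4, a=3: 4, a=4: 2, a=5: 2, a=6: 4, a=7: 4; total 28.

28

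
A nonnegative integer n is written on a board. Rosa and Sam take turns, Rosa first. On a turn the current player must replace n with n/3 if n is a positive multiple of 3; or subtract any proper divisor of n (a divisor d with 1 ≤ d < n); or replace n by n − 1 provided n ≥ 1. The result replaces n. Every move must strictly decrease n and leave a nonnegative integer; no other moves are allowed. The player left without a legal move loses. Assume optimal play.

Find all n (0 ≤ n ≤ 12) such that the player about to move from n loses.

0, 2, 5, 7, 9, 11

Work bottom-up. With no move the player to move loses. Otherwise the position is W if at least one move leads to an L position for the opponent, and L if every move leads to a W.
n=0: no move → L
n=1: →0(L), so W
n=2: →1(W) only, which is W, so L
n=3: →2(L), so W
n=4: →2(L), so W
n=5: →4(W) only, which is W, so L
n=6: →2(L), so W
n=7: →6(W) only, which is W, so L
n=8: →7(L), so W
n=9: →3(W), 6(W), 8(W) — all W, so L
n=10: →5(L), so W
n=11: →10(W) only, which is W, so L
n=12: →9(L), so W
The losing starting values of n are exactly the entries labelled L in this table (6 of them).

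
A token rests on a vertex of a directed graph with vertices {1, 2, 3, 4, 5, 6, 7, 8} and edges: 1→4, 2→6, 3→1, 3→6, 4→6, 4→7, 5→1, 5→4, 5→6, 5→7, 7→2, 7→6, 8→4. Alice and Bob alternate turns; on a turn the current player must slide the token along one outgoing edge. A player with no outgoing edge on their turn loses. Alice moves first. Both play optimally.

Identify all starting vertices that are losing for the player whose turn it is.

Label each position W (a win for the player to move) or L (a loss). A position with no legal move is L; any other position is W exactly when some move reaches an L, and L when every move reaches a W.
Every edge goes from a vertex to one that appears earlier in the order 6, 2, 7, 4, 1, 3, 5, 8, so processing vertices in that order labels each vertex after all of its successors.
6: no outgoing edge → L
2: W (go to 6, an L position)
7: W (go to 6, an L position)
4: W (go to 6, an L position)
1: L (sole option 4(W) is W)
3: W (go to 1, an L position)
5: W (go to 1, an L position)
8: L (sole option 4(W) is W)
Reading off the rows marked L gives the requested list; there are 3 such vertices.

1, 6, 8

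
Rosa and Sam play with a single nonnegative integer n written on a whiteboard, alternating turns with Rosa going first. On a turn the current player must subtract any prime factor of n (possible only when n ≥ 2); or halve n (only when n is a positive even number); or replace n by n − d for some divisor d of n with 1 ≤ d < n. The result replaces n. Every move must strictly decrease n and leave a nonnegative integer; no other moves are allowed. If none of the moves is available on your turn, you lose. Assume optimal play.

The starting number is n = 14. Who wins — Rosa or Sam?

Sam wins.

Positions with no move are L. A position that does have a move is losing for the player to move precisely when every available move leads to a winning position for the opponent. Fill in the labels:
n=0: no move → L
n=1: no move → L
n=2: →0(L), so W
n=3: →0(L), so W
n=4: →2(W), 3(W) — all W, so L
n=5: →0(L), so W
n=6: →4(L), so W
n=7: →0(L), so W
n=8: →4(L), so W
n=9: →6(W), 8(W) — all W, so L
n=10: →9(L), so W
n=11: →0(L), so W
n=12: →9(L), so W
n=13: →0(L), so W
n=14: →7(W), 12(W), 13(W) — all W, so L
The starting position 14 is L: whatever Rosa does, the opponent receives a W position.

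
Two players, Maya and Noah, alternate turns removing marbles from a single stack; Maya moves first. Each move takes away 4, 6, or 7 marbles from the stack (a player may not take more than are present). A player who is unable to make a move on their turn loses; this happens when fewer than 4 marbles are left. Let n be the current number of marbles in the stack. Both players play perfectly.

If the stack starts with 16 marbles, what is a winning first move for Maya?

Remove 4, leaving 12.

Label each position W (a win for the player to move) or L (a loss). A position with no legal move is L; any other position is W exactly when some move reaches an L, and L when every move reaches a W.
n=0: no move → L
n=1: no move → L
n=2: no move → L
n=3: no move → L
n=4: →0(L), so W
n=5: →1(L), so W
n=6: →2(L), so W
n=7: →3(L), so W
n=8: →2(L), so W
n=9: →3(L), so W
n=10: →3(L), so W
n=11: →7(W), 5(W), 4(W) — all W, so L
n=12: →8(W), 6(W), 5(W) — all W, so L
n=13: →9(W), 7(W), 6(W) — all W, so L
n=14: →10(W), 8(W), 7(W) — all W, so L
n=15: →11(L), so W
n=16: →12(L), so W
From 16, the L positions reachable in one move are: 12.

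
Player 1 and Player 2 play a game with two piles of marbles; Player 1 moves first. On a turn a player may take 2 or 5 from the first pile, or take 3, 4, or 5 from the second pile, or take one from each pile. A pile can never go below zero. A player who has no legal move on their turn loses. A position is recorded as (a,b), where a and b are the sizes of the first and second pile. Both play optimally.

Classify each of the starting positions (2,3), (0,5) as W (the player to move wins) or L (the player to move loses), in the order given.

(2,3): L, (0,5): W

Build the W/L table. Terminal = L. A non-terminal position is W if it has a move to some L; otherwise it is L.
No move ever increases a pile, so every position that can arise here has a ≤ 2 and b ≤ 5; it is enough to label the cells with 0 ≤ a ≤ 2 and 0 ≤ b ≤ 5.
Every move lowers a or b (never raises either), so fill the grid row by row in increasing a, and left to right within a row: each cell's successors are then already labelled.
      b=0  b=1  b=2  b=3  b=4  b=5
a=0:    L    L    L    W    W    W
a=1:    L    W    W    W    W    W
a=2:    W    W    W    L    L    L
Cells with no legal move (terminal, hence L): (0,0), (0,1), (0,2), (1,0).
The remaining L cells, each justified by listing all of its moves:
(2,3): L (options (0,3)(W), (2,0)(W), (1,2)(W) are all W)
(2,4): L (options (0,4)(W), (2,1)(W), (2,0)(W), (1,3)(W) are all W)
(2,5): L (options (0,5)(W), (2,2)(W), (2,1)(W), (2,0)(W), (1,4)(W) are all W)
Every other cell has at least one move into one of the L cells above, so it is W.
(2,3): one of the L cells justified above, so L
(0,5): the move to (0,2) reaches an L cell, so W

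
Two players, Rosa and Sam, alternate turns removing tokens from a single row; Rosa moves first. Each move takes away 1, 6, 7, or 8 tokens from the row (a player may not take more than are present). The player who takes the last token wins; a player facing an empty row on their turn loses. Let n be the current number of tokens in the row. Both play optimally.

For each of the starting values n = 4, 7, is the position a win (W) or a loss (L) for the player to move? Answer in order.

Classify positions by backward induction: terminal positions (no move available) are L. From any other position, the mover wins iff some move reaches an L.
n=0: no move → L
n=1: reaches L-position 0 → W
n=2: only reaches 1(W), which is W → L
n=3: reaches L-position 2 → W
n=4: only reaches 3(W), which is W → L
n=5: reaches L-position 4 → W
n=6: reaches L-position 0 → W
n=7: reaches L-position 0 → W

4: L, 7: W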